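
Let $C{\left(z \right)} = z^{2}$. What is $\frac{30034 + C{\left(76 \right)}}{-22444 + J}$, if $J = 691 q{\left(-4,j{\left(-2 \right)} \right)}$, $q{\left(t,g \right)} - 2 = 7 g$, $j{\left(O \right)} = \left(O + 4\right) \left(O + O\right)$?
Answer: $- \frac{17905}{29879} \approx -0.59925$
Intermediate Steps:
$j{\left(O \right)} = 2 O \left(4 + O\right)$ ($j{\left(O \right)} = \left(4 + O\right) 2 O = 2 O \left(4 + O\right)$)
$q{\left(t,g \right)} = 2 + 7 g$
$J = -37314$ ($J = 691 \left(2 + 7 \cdot 2 \left(-2\right) \left(4 - 2\right)\right) = 691 \left(2 + 7 \cdot 2 \left(-2\right) 2\right) = 691 \left(2 + 7 \left(-8\right)\right) = 691 \left(2 - 56\right) = 691 \left(-54\right) = -37314$)
$\frac{30034 + C{\left(76 \right)}}{-22444 + J} = \frac{30034 + 76^{2}}{-22444 - 37314} = \frac{30034 + 5776}{-59758} = 35810 \left(- \frac{1}{59758}\right) = - \frac{17905}{29879}$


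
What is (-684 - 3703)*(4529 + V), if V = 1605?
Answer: -26909858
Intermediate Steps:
(-684 - 3703)*(4529 + V) = (-684 - 3703)*(4529 + 1605) = -4387*6134 = -26909858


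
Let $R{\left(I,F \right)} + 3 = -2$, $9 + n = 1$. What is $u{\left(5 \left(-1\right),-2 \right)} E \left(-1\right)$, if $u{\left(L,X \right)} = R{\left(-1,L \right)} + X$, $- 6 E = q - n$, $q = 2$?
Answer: $- \frac{35}{3} \approx -11.667$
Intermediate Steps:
$n = -8$ ($n = -9 + 1 = -8$)
$R{\left(I,F \right)} = -5$ ($R{\left(I,F \right)} = -3 - 2 = -5$)
$E = - \frac{5}{3}$ ($E = - \frac{2 - -8}{6} = - \frac{2 + 8}{6} = \left(- \frac{1}{6}\right) 10 = - \frac{5}{3} \approx -1.6667$)
$u{\left(L,X \right)} = -5 + X$
$u{\left(5 \left(-1\right),-2 \right)} E \left(-1\right) = \left(-5 - 2\right) \left(- \frac{5}{3}\right) \left(-1\right) = \left(-7\right) \left(- \frac{5}{3}\right) \left(-1\right) = \frac{35}{3} \left(-1\right) = - \frac{35}{3}$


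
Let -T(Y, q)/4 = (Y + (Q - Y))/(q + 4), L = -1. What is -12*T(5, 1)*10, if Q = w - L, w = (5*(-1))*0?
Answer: 96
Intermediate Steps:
w = 0 (w = -5*0 = 0)
Q = 1 (Q = 0 - 1*(-1) = 0 + 1 = 1)
T(Y, q) = -4/(4 + q) (T(Y, q) = -4*(Y + (1 - Y))/(q + 4) = -4/(4 + q))
-12*T(5, 1)*10 = -(-48)/(4 + 1)*10 = -(-48)/5*10 = -12*(-4/5)*10 = (48/5)*10 = 96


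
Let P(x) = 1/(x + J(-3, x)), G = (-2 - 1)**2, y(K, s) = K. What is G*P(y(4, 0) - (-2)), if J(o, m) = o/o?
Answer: 9/7 ≈ 1.2857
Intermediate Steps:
J(o, m) = 1
G = 9 (G = (-3)**2 = 9)
P(x) = 1/(1 + x) (P(x) = 1/(x + 1) = 1/(1 + x))
G*P(y(4, 0) - (-2)) = 9/(1 + (4 - (-2))) = 9/(1 + (4 - 1*(-2))) = 9/(1 + (4 + 2)) = 9/(1 + 6) = 9/7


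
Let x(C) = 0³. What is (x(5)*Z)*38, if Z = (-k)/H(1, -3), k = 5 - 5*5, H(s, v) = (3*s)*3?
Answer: 0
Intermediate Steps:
H(s, v) = 9*s
k = -20 (k = 5 - 25 = -20)
Z = 20/9 (Z = (-1*(-20))/((9*1)) = 20/9 ≈ 2.2222)
x(C) = 0
(x(5)*Z)*38 = (0*(20/9))*38 = 0*38 = 0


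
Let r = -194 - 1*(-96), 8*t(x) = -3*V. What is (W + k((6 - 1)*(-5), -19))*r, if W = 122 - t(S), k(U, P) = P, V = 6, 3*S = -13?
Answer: -20629/2 ≈ -10315.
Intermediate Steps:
S = -13/3 (S = (⅓)*(-13) = -13/3 ≈ -4.3333)
t(x) = -9/4 (t(x) = (-3*6)/8 = (⅛)*(-18) = -9/4)
r = -98 (r = -194 + 96 = -98)
W = 497/4 (W = 122 - 1*(-9/4) = 122 + 9/4 = 497/4 ≈ 124.25)
(W + k((6 - 1)*(-5), -19))*r = (497/4 - 19)*(-98) = (421/4)*(-98) = -20629/2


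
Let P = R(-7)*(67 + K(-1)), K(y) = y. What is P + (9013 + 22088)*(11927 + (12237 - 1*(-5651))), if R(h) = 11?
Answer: 927277041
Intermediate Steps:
P = 726 (P = 11*(67 - 1) = 11*66 = 726)
P + (9013 + 22088)*(11927 + (12237 - 1*(-5651))) = 726 + (9013 + 22088)*(11927 + (12237 - 1*(-5651))) = 726 + 31101*(11927 + (12237 + 5651)) = 726 + 31101*(11927 + 17888) = 726 + 31101*29815 = 726 + 927276315 = 927277041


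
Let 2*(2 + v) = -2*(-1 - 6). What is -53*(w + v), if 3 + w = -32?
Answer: 1590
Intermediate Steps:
w = -35 (w = -3 - 32 = -35)
v = 5 (v = -2 + (-2*(-1 - 6))/2 = -2 + (-2*(-7))/2 = -2 + (1/2)*14 = -2 + 7 = 5)
-53*(w + v) = -53*(-35 + 5) = -53*(-30) = 1590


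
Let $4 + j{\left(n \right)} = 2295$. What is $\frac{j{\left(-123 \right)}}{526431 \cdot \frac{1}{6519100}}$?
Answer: $\frac{14935258100}{526431} \approx 28371.0$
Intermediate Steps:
$j{\left(n \right)} = 2291$ ($j{\left(n \right)} = -4 + 2295 = 2291$)
$\frac{j{\left(-123 \right)}}{526431 \cdot \frac{1}{6519100}} = \frac{2291}{526431 \cdot \frac{1}{6519100}} = \frac{2291}{\frac{526431}{6519100}} = 2291 \cdot \frac{6519100}{526431} = \frac{14935258100}{526431}$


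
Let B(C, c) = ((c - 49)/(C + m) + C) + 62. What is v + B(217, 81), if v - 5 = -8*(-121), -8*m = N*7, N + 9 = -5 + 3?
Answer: 2270132/1813 ≈ 1252.1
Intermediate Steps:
N = -11 (N = -9 + (-5 + 3) = -9 - 2 = -11)
m = 77/8 (m = -(-11)*7/8 = -1/8*(-77) = 77/8 ≈ 9.6250)
B(C, c) = 62 + C + (-49 + c)/(77/8 + C) (B(C, c) = ((c - 49)/(C + 77/8) + C) + 62 = ((-49 + c)/(77/8 + C) + C) + 62 = (C + (-49 + c)/(77/8 + C)) + 62 = 62 + C + (-49 + c)/(77/8 + C))
v = 973 (v = 5 - 8*(-121) = 5 + 968 = 973)
v + B(217, 81) = 973 + (4382 + 8*81 + 8*217**2 + 573*217)/(77 + 8*217) = 973 + (4382 + 648 + 8*47089 + 124341)/(77 + 1736) = 973 + (4382 + 648 + 376712 + 124341)/1813 = 973 + (1/1813)*506083 = 973 + 506083/1813 = 2270132/1813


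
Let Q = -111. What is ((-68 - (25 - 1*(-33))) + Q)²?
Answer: 56169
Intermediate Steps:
((-68 - (25 - 1*(-33))) + Q)² = ((-68 - (25 - 1*(-33))) - 111)² = ((-68 - (25 + 33)) - 111)² = ((-68 - 1*58) - 111)² = ((-68 - 58) - 111)² = (-126 - 111)² = (-237)² = 56169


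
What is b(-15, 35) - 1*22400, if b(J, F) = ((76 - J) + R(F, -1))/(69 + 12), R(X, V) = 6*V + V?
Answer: -604772/27 ≈ -22399.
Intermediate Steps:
R(X, V) = 7*V
b(J, F) = 23/27 - J/81 (b(J, F) = ((76 - J) + 7*(-1))/(69 + 12) = ((76 - J) - 7)/81 = (69 - J)*(1/81) = 23/27 - J/81)
b(-15, 35) - 1*22400 = (23/27 - 1/81*(-15)) - 1*22400 = (23/27 + 5/27) - 22400 = 28/27 - 22400 = -604772/27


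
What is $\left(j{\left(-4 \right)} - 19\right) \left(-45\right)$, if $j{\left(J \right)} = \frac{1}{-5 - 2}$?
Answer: $\frac{6030}{7} \approx 861.43$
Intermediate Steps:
$j{\left(J \right)} = - \frac{1}{7}$ ($j{\left(J \right)} = \frac{1}{-5 + \left(-2 + 0\right)} = \frac{1}{-5 - 2} = \frac{1}{-7} = - \frac{1}{7}$)
$\left(j{\left(-4 \right)} - 19\right) \left(-45\right) = \left(- \frac{1}{7} - 19\right) \left(-45\right) = \left(- \frac{134}{7}\right) \left(-45\right) = \frac{6030}{7}$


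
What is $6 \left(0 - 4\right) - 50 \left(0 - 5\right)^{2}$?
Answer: $-1274$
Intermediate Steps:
$6 \left(0 - 4\right) - 50 \left(0 - 5\right)^{2} = 6 \left(-4\right) - 50 \left(-5\right)^{2} = -24 - 1250 = -1274$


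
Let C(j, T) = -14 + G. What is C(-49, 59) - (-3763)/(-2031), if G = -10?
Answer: -52507/2031 ≈ -25.853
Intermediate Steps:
C(j, T) = -24 (C(j, T) = -14 - 10 = -24)
C(-49, 59) - (-3763)/(-2031) = -24 - (-3763)/(-2031) = -24 - (-3763)*(-1)/2031 = -24 - 1*3763/2031 = -24 - 3763/2031 = -52507/2031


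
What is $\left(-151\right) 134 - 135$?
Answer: $-20369$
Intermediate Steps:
$\left(-151\right) 134 - 135 = -20234 - 135 = -20369$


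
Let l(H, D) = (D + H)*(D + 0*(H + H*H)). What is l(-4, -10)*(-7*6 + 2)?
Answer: -5600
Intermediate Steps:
l(H, D) = D*(D + H) (l(H, D) = (D + H)*(D + 0*(H + H²)) = (D + H)*(D + 0) = (D + H)*D = D*(D + H))
l(-4, -10)*(-7*6 + 2) = (-10*(-10 - 4))*(-7*6 + 2) = (-10*(-14))*(-42 + 2) = 140*(-40) = -5600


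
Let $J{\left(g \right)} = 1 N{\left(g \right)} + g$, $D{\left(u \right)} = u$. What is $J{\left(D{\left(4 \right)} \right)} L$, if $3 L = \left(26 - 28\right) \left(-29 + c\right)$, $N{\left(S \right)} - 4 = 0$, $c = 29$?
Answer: $0$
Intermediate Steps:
$N{\left(S \right)} = 4$ ($N{\left(S \right)} = 4 + 0 = 4$)
$L = 0$ ($L = \frac{\left(26 - 28\right) \left(-29 + 29\right)}{3} = \frac{\left(-2\right) 0}{3} = \frac{1}{3} \cdot 0 = 0$)
$J{\left(g \right)} = 4 + g$ ($J{\left(g \right)} = 1 \cdot 4 + g = 4 + g$)
$J{\left(D{\left(4 \right)} \right)} L = \left(4 + 4\right) 0 = 8 \cdot 0 = 0$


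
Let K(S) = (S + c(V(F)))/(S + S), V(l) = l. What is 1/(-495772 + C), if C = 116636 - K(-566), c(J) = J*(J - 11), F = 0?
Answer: -2/758273 ≈ -2.6376e-6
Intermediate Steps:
c(J) = J*(-11 + J)
K(S) = ½ (K(S) = (S + 0*(-11 + 0))/(S + S) = (S + 0*(-11))/((2*S)) = (S + 0)*(1/(2*S)) = S*(1/(2*S)) = ½)
C = 233271/2 (C = 116636 - 1*½ = 116636 - ½ = 233271/2 ≈ 1.1664e+5)
1/(-495772 + C) = 1/(-495772 + 233271/2) = 1/(-758273/2) = -2/758273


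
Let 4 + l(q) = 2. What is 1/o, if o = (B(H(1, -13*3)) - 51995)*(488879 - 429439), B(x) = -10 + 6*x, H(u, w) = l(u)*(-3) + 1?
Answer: -1/3088680720 ≈ -3.2376e-10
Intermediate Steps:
l(q) = -2 (l(q) = -4 + 2 = -2)
H(u, w) = 7 (H(u, w) = -2*(-3) + 1 = 6 + 1 = 7)
o = -3088680720 (o = ((-10 + 6*7) - 51995)*(488879 - 429439) = ((-10 + 42) - 51995)*59440 = (32 - 51995)*59440 = -51963*59440 = -3088680720)
1/o = 1/(-3088680720) = -1/3088680720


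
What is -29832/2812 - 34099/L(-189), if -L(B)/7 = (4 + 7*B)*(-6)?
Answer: -389186687/38944794 ≈ -9.9933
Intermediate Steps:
L(B) = 168 + 294*B (L(B) = -7*(4 + 7*B)*(-6) = -7*(-24 - 42*B) = 168 + 294*B)
-29832/2812 - 34099/L(-189) = -29832/2812 - 34099/(168 + 294*(-189)) = -29832*1/2812 - 34099/(168 - 55566) = -7458/703 - 34099/(-55398) = -7458/703 - 34099*(-1/55398) = -7458/703 + 34099/55398 = -389186687/38944794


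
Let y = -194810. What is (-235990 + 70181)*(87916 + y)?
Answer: 17723987246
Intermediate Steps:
(-235990 + 70181)*(87916 + y) = (-235990 + 70181)*(87916 - 194810) = -165809*(-106894) = 17723987246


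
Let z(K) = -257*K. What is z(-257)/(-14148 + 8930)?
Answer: -66049/5218 ≈ -12.658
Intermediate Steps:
z(-257)/(-14148 + 8930) = (-257*(-257))/(-14148 + 8930) = 66049/(-5218) = 66049*(-1/5218) = -66049/5218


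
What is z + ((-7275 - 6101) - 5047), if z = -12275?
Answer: -30698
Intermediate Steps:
z + ((-7275 - 6101) - 5047) = -12275 + ((-7275 - 6101) - 5047) = -12275 + (-13376 - 5047) = -12275 - 18423 = -30698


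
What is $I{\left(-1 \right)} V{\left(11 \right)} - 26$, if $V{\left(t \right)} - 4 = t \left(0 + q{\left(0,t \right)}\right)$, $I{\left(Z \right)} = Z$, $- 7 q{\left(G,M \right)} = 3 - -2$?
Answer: $- \frac{155}{7} \approx -22.143$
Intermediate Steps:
$q{\left(G,M \right)} = - \frac{5}{7}$ ($q{\left(G,M \right)} = - \frac{3 - -2}{7} = - \frac{3 + 2}{7} = \left(- \frac{1}{7}\right) 5 = - \frac{5}{7}$)
$V{\left(t \right)} = 4 - \frac{5 t}{7}$ ($V{\left(t \right)} = 4 + t \left(0 - \frac{5}{7}\right) = 4 + t \left(- \frac{5}{7}\right) = 4 - \frac{5 t}{7}$)
$I{\left(-1 \right)} V{\left(11 \right)} - 26 = - (4 - \frac{55}{7}) - 26 = \left(-1\right) \left(- \frac{27}{7}\right) - 26 = \frac{27}{7} - 26 = - \frac{155}{7}$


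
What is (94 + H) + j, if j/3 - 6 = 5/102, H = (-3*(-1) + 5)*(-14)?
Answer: 5/34 ≈ 0.14706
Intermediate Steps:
H = -112 (H = (3 + 5)*(-14) = 8*(-14) = -112)
j = 617/34 (j = 18 + 3*(5/102) = 18 + 5/34 = 617/34 ≈ 18.147)
(94 + H) + j = (94 - 112) + 617/34 = -18 + 617/34 = 5/34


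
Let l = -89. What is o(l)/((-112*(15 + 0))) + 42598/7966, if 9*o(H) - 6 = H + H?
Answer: 1646561/307260 ≈ 5.3589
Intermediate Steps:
o(H) = ⅔ + 2*H/9 (o(H) = ⅔ + (H + H)/9 = ⅔ + (2*H)/9 = ⅔ + 2*H/9)
o(l)/((-112*(15 + 0))) + 42598/7966 = (⅔ + (2/9)*(-89))/((-112*(15 + 0))) + 42598/7966 = (⅔ - 178/9)/((-112*15)) + 42598*(1/7966) = -172/9/(-1680) + 21299/3983 = -172/9*(-1/1680) + 21299/3983 = 43/3780 + 21299/3983 = 1646561/307260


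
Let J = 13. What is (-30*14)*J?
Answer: -5460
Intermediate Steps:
(-30*14)*J = -30*14*13 = -420*13 = -5460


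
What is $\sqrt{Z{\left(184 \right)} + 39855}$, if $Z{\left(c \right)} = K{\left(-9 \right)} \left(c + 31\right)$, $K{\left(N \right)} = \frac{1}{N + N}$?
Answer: $\frac{5 \sqrt{57374}}{6} \approx 199.61$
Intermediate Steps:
$K{\left(N \right)} = \frac{1}{2 N}$
$Z{\left(c \right)} = - \frac{31}{18} - \frac{c}{18}$ ($Z{\left(c \right)} = \frac{1}{2 \left(-9\right)} \left(c + 31\right) = \frac{1}{2} \left(- \frac{1}{9}\right) \left(31 + c\right) = - \frac{31 + c}{18} = - \frac{31}{18} - \frac{c}{18}$)
$\sqrt{Z{\left(184 \right)} + 39855} = \sqrt{\left(- \frac{31}{18} - \frac{92}{9}\right) + 39855} = \sqrt{- \frac{215}{18} + 39855} = \sqrt{\frac{717175}{18}} = \frac{5 \sqrt{57374}}{6}$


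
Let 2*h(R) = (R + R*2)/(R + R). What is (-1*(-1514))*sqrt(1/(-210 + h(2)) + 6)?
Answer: 1514*sqrt(466674)/279 ≈ 3707.1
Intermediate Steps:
h(R) = 3/4 (h(R) = ((R + R*2)/(R + R))/2 = ((R + 2*R)/((2*R)))/2 = ((3*R)*(1/(2*R)))/2 = (1/2)*(3/2) = 3/4)
(-1*(-1514))*sqrt(1/(-210 + h(2)) + 6) = (-1*(-1514))*sqrt(1/(-210 + 3/4) + 6) = 1514*sqrt(1/(-837/4) + 6) = 1514*sqrt(-4/837 + 6) = 1514*sqrt(5018/837) = 1514*(sqrt(466674)/279) = 1514*sqrt(466674)/279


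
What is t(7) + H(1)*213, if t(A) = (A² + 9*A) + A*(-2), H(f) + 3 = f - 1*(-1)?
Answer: -115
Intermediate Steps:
H(f) = -2 + f (H(f) = -3 + (f - 1*(-1)) = -3 + (f + 1) = -3 + (1 + f) = -2 + f)
t(A) = A² + 7*A (t(A) = (A² + 9*A) - 2*A = A² + 7*A)
t(7) + H(1)*213 = 7*(7 + 7) + (-2 + 1)*213 = 7*14 - 1*213 = 98 - 213 = -115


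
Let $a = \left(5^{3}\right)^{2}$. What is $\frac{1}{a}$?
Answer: $\frac{1}{15625} \approx 6.4 \cdot 10^{-5}$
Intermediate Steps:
$a = 15625$ ($a = 125^{2} = 15625$)
$\frac{1}{a} = \frac{1}{15625}$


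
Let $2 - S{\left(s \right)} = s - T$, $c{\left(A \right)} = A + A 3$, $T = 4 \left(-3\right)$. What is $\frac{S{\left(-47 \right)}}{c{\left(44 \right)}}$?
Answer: $\frac{37}{176} \approx 0.21023$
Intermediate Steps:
$T = -12$
$c{\left(A \right)} = 4 A$ ($c{\left(A \right)} = A + 3 A = 4 A$)
$S{\left(s \right)} = -10 - s$ ($S{\left(s \right)} = 2 - \left(s - -12\right) = 2 - \left(s + 12\right) = 2 - \left(12 + s\right) = -10 - s$)
$\frac{S{\left(-47 \right)}}{c{\left(44 \right)}} = \frac{-10 - -47}{4 \cdot 44} = \frac{-10 + 47}{176} = 37 \cdot \frac{1}{176} = \frac{37}{176}$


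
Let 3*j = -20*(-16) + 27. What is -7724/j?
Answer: -23172/347 ≈ -66.778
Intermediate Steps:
j = 347/3 (j = (-20*(-16) + 27)/3 = (320 + 27)/3 = (1/3)*347 = 347/3 ≈ 115.67)
-7724/j = -7724/347/3 = -7724*3/347 = -23172/347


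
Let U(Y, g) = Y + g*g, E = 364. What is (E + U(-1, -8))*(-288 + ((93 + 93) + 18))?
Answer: -35868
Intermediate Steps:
U(Y, g) = Y + g²
(E + U(-1, -8))*(-288 + ((93 + 93) + 18)) = (364 + (-1 + (-8)²))*(-288 + ((93 + 93) + 18)) = (364 + (-1 + 64))*(-288 + (186 + 18)) = (364 + 63)*(-288 + 204) = 427*(-84) = -35868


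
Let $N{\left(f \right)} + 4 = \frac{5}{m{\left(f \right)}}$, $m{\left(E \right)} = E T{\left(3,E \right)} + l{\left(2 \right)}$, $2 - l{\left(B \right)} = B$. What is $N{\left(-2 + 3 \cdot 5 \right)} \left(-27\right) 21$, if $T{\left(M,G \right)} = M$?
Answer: $\frac{28539}{13} \approx 2195.3$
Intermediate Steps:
$l{\left(B \right)} = 2 - B$
$m{\left(E \right)} = 3 E$ ($m{\left(E \right)} = E 3 + \left(2 - 2\right) = 3 E + \left(2 - 2\right) = 3 E + 0 = 3 E$)
$N{\left(f \right)} = -4 + \frac{5}{3 f}$
$N{\left(-2 + 3 \cdot 5 \right)} \left(-27\right) 21 = \left(-4 + \frac{5}{3 \left(-2 + 3 \cdot 5\right)}\right) \left(-27\right) 21 = \left(-4 + \frac{5}{3 \left(-2 + 15\right)}\right) \left(-27\right) 21 = \left(-4 + \frac{5}{3 \cdot 13}\right) \left(-27\right) 21 = \left(-4 + \frac{5}{3} \cdot \frac{1}{13}\right) \left(-27\right) 21 = \left(-4 + \frac{5}{39}\right) \left(-27\right) 21 = \left(- \frac{151}{39}\right) \left(-27\right) 21 = \frac{1359}{13} \cdot 21 = \frac{28539}{13}$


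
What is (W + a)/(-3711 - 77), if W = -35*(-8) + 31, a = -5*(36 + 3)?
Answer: -29/947 ≈ -0.030623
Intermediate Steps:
a = -195 (a = -5*39 = -195)
W = 311 (W = 280 + 31 = 311)
(W + a)/(-3711 - 77) = (311 - 195)/(-3711 - 77) = 116/(-3788) = 116*(-1/3788) = -29/947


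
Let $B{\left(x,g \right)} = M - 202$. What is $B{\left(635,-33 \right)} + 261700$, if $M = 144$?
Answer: $261642$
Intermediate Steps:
$B{\left(x,g \right)} = -58$ ($B{\left(x,g \right)} = 144 - 202 = -58$)
$B{\left(635,-33 \right)} + 261700 = -58 + 261700 = 261642$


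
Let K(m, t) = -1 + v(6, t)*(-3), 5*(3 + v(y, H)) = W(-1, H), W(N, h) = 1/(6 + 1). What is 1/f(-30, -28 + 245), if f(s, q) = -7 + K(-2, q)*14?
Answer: 5/519 ≈ 0.0096339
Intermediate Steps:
W(N, h) = 1/7
v(y, H) = -104/35 (v(y, H) = -3 + (1/5)*(1/7) = -3 + 1/35 = -104/35)
K(m, t) = 277/35 (K(m, t) = -1 - 104/35*(-3) = -1 + 312/35 = 277/35)
f(s, q) = 519/5 (f(s, q) = -7 + (277/35)*14 = -7 + 554/5 = 519/5)
1/f(-30, -28 + 245) = 1/(519/5) = 5/519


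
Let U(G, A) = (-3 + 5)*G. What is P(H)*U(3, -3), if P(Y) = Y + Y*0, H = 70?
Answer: 420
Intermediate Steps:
P(Y) = Y (P(Y) = Y + 0 = Y)
U(G, A) = 2*G
P(H)*U(3, -3) = 70*(2*3) = 70*6 = 420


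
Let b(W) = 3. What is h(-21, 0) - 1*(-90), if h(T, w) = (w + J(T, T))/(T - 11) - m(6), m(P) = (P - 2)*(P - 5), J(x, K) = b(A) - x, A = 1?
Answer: 341/4 ≈ 85.250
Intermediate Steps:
J(x, K) = 3 - x
m(P) = (-5 + P)*(-2 + P) (m(P) = (-2 + P)*(-5 + P) = (-5 + P)*(-2 + P))
h(T, w) = -4 + (3 + w - T)/(-11 + T) (h(T, w) = (w + (3 - T))/(T - 11) - (10 + 6² - 7*6) = (3 + w - T)/(-11 + T) - (10 + 36 - 42) = (3 + w - T)/(-11 + T) - 1*4 = (3 + w - T)/(-11 + T) - 4 = -4 + (3 + w - T)/(-11 + T))
h(-21, 0) - 1*(-90) = (47 + 0 - 5*(-21))/(-11 - 21) - 1*(-90) = (47 + 0 + 105)/(-32) + 90 = -1/32*152 + 90 = -19/4 + 90 = 341/4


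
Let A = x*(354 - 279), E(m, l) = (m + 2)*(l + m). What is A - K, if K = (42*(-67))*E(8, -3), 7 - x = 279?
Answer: 120300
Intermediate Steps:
E(m, l) = (2 + m)*(l + m)
x = -272 (x = 7 - 1*279 = 7 - 279 = -272)
K = -140700 (K = (42*(-67))*(8**2 + 2*(-3) + 2*8 - 3*8) = -2814*(64 - 6 + 16 - 24) = -2814*50 = -140700)
A = -20400 (A = -272*(354 - 279) = -272*75 = -20400)
A - K = -20400 - 1*(-140700) = -20400 + 140700 = 120300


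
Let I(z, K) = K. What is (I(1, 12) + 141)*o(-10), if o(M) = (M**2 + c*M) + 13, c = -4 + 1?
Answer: 21879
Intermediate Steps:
c = -3
o(M) = 13 + M**2 - 3*M (o(M) = (M**2 - 3*M) + 13 = 13 + M**2 - 3*M)
(I(1, 12) + 141)*o(-10) = (12 + 141)*(13 + (-10)**2 - 3*(-10)) = 153*(13 + 100 + 30) = 153*143 = 21879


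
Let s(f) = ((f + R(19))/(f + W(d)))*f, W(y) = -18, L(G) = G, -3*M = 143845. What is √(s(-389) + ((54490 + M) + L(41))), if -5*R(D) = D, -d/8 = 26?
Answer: 2*√57837536790/6105 ≈ 78.786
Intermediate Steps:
d = -208 (d = -8*26 = -208)
M = -143845/3 (M = -⅓*143845 = -143845/3 ≈ -47948.)
R(D) = -D/5
s(f) = f*(-19/5 + f)/(-18 + f) (s(f) = ((f - ⅕*19)/(f - 18))*f = ((f - 19/5)/(-18 + f))*f = ((-19/5 + f)/(-18 + f))*f = f*(-19/5 + f)/(-18 + f))
√(s(-389) + ((54490 + M) + L(41))) = √((⅕)*(-389)*(-19 + 5*(-389))/(-18 - 389) + ((54490 - 143845/3) + 41)) = √((⅕)*(-389)*(-19 - 1945)/(-407) + (19625/3 + 41)) = √((⅕)*(-389)*(-1/407)*(-1964) + 19748/3) = √(-763996/2035 + 19748/3) = √(37895192/6105) = 2*√57837536790/6105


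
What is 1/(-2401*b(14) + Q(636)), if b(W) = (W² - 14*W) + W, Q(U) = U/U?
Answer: -1/33613 ≈ -2.9750e-5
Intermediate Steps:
Q(U) = 1
b(W) = W² - 13*W
1/(-2401*b(14) + Q(636)) = 1/(-33614*(-13 + 14) + 1) = 1/(-33614 + 1) = 1/(-33613) = -1/33613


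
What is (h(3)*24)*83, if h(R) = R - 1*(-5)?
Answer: 15936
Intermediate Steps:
h(R) = 5 + R (h(R) = R + 5 = 5 + R)
(h(3)*24)*83 = ((5 + 3)*24)*83 = (8*24)*83 = 192*83 = 15936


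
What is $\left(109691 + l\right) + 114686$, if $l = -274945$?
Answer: $-50568$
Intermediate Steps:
$\left(109691 + l\right) + 114686 = \left(109691 - 274945\right) + 114686 = -165254 + 114686 = -50568$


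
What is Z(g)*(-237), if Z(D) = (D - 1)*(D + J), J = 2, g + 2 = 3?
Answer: 0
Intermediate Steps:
g = 1 (g = -2 + 3 = 1)
Z(D) = (-1 + D)*(2 + D) (Z(D) = (D - 1)*(D + 2) = (-1 + D)*(2 + D))
Z(g)*(-237) = (-2 + 1 + 1**2)*(-237) = (-2 + 1 + 1)*(-237) = 0*(-237) = 0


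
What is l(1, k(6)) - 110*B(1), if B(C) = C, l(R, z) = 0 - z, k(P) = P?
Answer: -116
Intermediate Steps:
l(R, z) = -z
l(1, k(6)) - 110*B(1) = -1*6 - 110*1 = -6 - 110 = -116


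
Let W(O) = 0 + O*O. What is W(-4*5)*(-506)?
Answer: -202400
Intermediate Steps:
W(O) = O² (W(O) = 0 + O² = O²)
W(-4*5)*(-506) = (-4*5)²*(-506) = (-20)²*(-506) = 400*(-506) = -202400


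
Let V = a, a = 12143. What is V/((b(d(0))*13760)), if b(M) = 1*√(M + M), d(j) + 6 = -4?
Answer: -12143*I*√5/137600 ≈ -0.19733*I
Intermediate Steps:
d(j) = -10 (d(j) = -6 - 4 = -10)
b(M) = √2*√M (b(M) = 1*√(2*M) = 1*(√2*√M) = √2*√M)
V = 12143
V/((b(d(0))*13760)) = 12143/(((√2*√(-10))*13760)) = 12143/(((√2*(I*√10))*13760)) = 12143/(((2*I*√5)*13760)) = 12143/((27520*I*√5)) = 12143*(-I*√5/137600) = -12143*I*√5/137600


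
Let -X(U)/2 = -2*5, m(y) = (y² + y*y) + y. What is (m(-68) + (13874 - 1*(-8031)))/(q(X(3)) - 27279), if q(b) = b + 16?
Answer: -31085/27243 ≈ -1.1410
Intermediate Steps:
m(y) = y + 2*y² (m(y) = (y² + y²) + y = 2*y² + y = y + 2*y²)
X(U) = 20 (X(U) = -(-4)*5 = -2*(-10) = 20)
q(b) = 16 + b
(m(-68) + (13874 - 1*(-8031)))/(q(X(3)) - 27279) = (-68*(1 + 2*(-68)) + (13874 - 1*(-8031)))/((16 + 20) - 27279) = (-68*(1 - 136) + (13874 + 8031))/(36 - 27279) = (-68*(-135) + 21905)/(-27243) = (9180 + 21905)*(-1/27243) = 31085*(-1/27243) = -31085/27243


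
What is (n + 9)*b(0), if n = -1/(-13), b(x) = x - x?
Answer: 0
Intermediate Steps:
b(x) = 0
n = 1/13 (n = -1*(-1/13) = 1/13 ≈ 0.076923)
(n + 9)*b(0) = (1/13 + 9)*0 = (118/13)*0 = 0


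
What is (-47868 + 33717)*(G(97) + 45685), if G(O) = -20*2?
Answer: -645922395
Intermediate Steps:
G(O) = -40
(-47868 + 33717)*(G(97) + 45685) = (-47868 + 33717)*(-40 + 45685) = -14151*45645 = -645922395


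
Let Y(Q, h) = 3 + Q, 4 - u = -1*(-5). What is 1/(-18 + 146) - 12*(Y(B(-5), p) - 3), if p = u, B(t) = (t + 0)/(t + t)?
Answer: -767/128 ≈ -5.9922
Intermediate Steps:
B(t) = 1/2 (B(t) = t/((2*t)) = t*(1/(2*t)) = 1/2)
u = -1 (u = 4 - (-1)*(-5) = 4 - 1*5 = 4 - 5 = -1)
p = -1
1/(-18 + 146) - 12*(Y(B(-5), p) - 3) = 1/(-18 + 146) - 12*((3 + 1/2) - 3) = 1/128 - 12*(7/2 - 3) = 1/128 - 12/2 = 1/128 - 1*6 = 1/128 - 6 = -767/128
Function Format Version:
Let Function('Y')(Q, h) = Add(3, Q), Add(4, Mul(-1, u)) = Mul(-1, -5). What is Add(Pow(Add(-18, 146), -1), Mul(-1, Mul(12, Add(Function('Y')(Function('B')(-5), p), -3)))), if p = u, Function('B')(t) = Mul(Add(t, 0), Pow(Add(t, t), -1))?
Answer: Rational(-767, 128) ≈ -5.9922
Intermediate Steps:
Function('B')(t) = Rational(1, 2) (Function('B')(t) = Mul(t, Pow(Mul(2, t), -1)) = Mul(t, Mul(Rational(1, 2), Pow(t, -1))) = Rational(1, 2))
u = -1 (u = Add(4, Mul(-1, Mul(-1, -5))) = Add(4, Mul(-1, 5)) = Add(4, -5) = -1)
p = -1
Add(Pow(Add(-18, 146), -1), Mul(-1, Mul(12, Add(Function('Y')(Function('B')(-5), p), -3)))) = Add(Pow(Add(-18, 146), -1), Mul(-1, Mul(12, Add(Add(3, Rational(1, 2)), -3)))) = Add(Pow(128, -1), Mul(-1, Mul(12, Add(Rational(7, 2), -3)))) = Add(Rational(1, 128), Mul(-1, Mul(12, Rational(1, 2)))) = Add(Rational(1, 128), Mul(-1, 6)) = Add(Rational(1, 128), -6) = Rational(-767, 128)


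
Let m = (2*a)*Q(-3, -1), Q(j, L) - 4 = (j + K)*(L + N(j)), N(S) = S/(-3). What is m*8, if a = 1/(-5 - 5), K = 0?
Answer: -32/5 ≈ -6.4000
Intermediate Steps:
N(S) = -S/3 (N(S) = S*(-⅓) = -S/3)
a = -⅒ (a = 1/(-10) = -⅒ ≈ -0.10000)
Q(j, L) = 4 + j*(L - j/3) (Q(j, L) = 4 + (j + 0)*(L - j/3) = 4 + j*(L - j/3))
m = -⅘ (m = (2*(-⅒))*(4 - ⅓*(-3)² - 1*(-3)) = -(4 - ⅓*9 + 3)/5 = -(4 - 3 + 3)/5 = -⅕*4 = -⅘ ≈ -0.80000)
m*8 = -⅘*8 = -32/5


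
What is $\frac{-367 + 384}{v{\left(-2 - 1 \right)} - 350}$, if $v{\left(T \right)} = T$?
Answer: $- \frac{17}{353} \approx -0.048159$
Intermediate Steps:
$\frac{-367 + 384}{v{\left(-2 - 1 \right)} - 350} = \frac{-367 + 384}{\left(-2 - 1\right) - 350} = \frac{17}{-3 - 350} = \frac{17}{-353} = 17 \left(- \frac{1}{353}\right) = - \frac{17}{353}$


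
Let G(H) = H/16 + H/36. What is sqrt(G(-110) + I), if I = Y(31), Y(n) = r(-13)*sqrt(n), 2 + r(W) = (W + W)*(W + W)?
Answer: sqrt(-1430 + 97056*sqrt(31))/12 ≈ 61.178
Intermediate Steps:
r(W) = -2 + 4*W**2 (r(W) = -2 + (W + W)*(W + W) = -2 + (2*W)*(2*W) = -2 + 4*W**2)
Y(n) = 674*sqrt(n) (Y(n) = (-2 + 4*(-13)**2)*sqrt(n) = (-2 + 4*169)*sqrt(n) = (-2 + 676)*sqrt(n) = 674*sqrt(n))
I = 674*sqrt(31) ≈ 3752.7
G(H) = 13*H/144 (G(H) = H*(1/16) + H*(1/36) = H/16 + H/36 = 13*H/144)
sqrt(G(-110) + I) = sqrt((13/144)*(-110) + 674*sqrt(31)) = sqrt(-715/72 + 674*sqrt(31))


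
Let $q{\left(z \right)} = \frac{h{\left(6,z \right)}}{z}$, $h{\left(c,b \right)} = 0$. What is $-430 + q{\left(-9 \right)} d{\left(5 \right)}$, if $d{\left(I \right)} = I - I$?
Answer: $-430$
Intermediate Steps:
$d{\left(I \right)} = 0$
$q{\left(z \right)} = 0$ ($q{\left(z \right)} = \frac{0}{z} = 0$)
$-430 + q{\left(-9 \right)} d{\left(5 \right)} = -430 + 0 \cdot 0 = -430 + 0 = -430$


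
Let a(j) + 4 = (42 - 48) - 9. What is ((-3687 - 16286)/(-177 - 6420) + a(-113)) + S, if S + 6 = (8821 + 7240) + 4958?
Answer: 138517391/6597 ≈ 20997.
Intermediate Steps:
a(j) = -19 (a(j) = -4 + ((42 - 48) - 9) = -4 + (-6 - 9) = -4 - 15 = -19)
S = 21013 (S = -6 + ((8821 + 7240) + 4958) = -6 + (16061 + 4958) = -6 + 21019 = 21013)
((-3687 - 16286)/(-177 - 6420) + a(-113)) + S = ((-3687 - 16286)/(-177 - 6420) - 19) + 21013 = (-19973/(-6597) - 19) + 21013 = (-19973*(-1/6597) - 19) + 21013 = (19973/6597 - 19) + 21013 = -105370/6597 + 21013 = 138517391/6597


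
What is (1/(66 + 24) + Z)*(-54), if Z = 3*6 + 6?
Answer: -6483/5 ≈ -1296.6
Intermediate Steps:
Z = 24 (Z = 18 + 6 = 24)
(1/(66 + 24) + Z)*(-54) = (1/(66 + 24) + 24)*(-54) = (1/90 + 24)*(-54) = (2161/90)*(-54) = -6483/5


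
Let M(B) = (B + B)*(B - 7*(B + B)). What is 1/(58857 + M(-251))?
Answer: -1/1579169 ≈ -6.3324e-7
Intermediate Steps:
M(B) = -26*B² (M(B) = (2*B)*(B - 14*B) = (2*B)*(-13*B) = -26*B²)
1/(58857 + M(-251)) = 1/(58857 - 26*(-251)²) = 1/(58857 - 26*63001) = 1/(58857 - 1638026) = 1/(-1579169) = -1/1579169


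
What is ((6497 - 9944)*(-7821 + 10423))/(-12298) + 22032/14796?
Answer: 615637335/842413 ≈ 730.80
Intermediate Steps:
((6497 - 9944)*(-7821 + 10423))/(-12298) + 22032/14796 = -3447*2602*(-1/12298) + 22032*(1/14796) = -8969094*(-1/12298) + 204/137 = 4484547/6149 + 204/137 = 615637335/842413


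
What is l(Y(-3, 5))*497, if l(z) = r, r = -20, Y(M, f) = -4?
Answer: -9940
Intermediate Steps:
l(z) = -20
l(Y(-3, 5))*497 = -20*497 = -9940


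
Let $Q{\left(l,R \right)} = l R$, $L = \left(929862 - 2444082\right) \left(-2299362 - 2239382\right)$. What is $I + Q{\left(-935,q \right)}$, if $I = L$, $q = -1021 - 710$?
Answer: $6872658558165$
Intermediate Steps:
$L = 6872656939680$ ($L = \left(-1514220\right) \left(-4538744\right) = 6872656939680$)
$q = -1731$
$I = 6872656939680$
$Q{\left(l,R \right)} = R l$
$I + Q{\left(-935,q \right)} = 6872656939680 - -1618485 = 6872656939680 + 1618485 = 6872658558165$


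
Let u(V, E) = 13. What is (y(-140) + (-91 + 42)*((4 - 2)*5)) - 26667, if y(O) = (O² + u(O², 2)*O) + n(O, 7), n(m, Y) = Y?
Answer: -9370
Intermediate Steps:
y(O) = 7 + O² + 13*O (y(O) = (O² + 13*O) + 7 = 7 + O² + 13*O)
(y(-140) + (-91 + 42)*((4 - 2)*5)) - 26667 = ((7 + (-140)² + 13*(-140)) + (-91 + 42)*((4 - 2)*5)) - 26667 = ((7 + 19600 - 1820) - 98*5) - 26667 = (17787 - 49*10) - 26667 = (17787 - 490) - 26667 = 17297 - 26667 = -9370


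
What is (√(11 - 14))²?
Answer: -3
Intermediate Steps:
(√(11 - 14))² = (√(-3))² = (I*√3)² = -3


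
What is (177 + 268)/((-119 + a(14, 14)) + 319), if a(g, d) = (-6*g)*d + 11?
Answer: -89/193 ≈ -0.46114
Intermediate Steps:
a(g, d) = 11 - 6*d*g (a(g, d) = -6*d*g + 11 = 11 - 6*d*g)
(177 + 268)/((-119 + a(14, 14)) + 319) = (177 + 268)/((-119 + (11 - 6*14*14)) + 319) = 445/((-119 + (11 - 1176)) + 319) = 445/((-119 - 1165) + 319) = 445/(-1284 + 319) = 445/(-965) = 445*(-1/965) = -89/193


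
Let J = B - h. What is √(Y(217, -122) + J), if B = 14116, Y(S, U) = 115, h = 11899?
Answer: 2*√583 ≈ 48.291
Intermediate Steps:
J = 2217 (J = 14116 - 1*11899 = 14116 - 11899 = 2217)
√(Y(217, -122) + J) = √(115 + 2217) = √2332 = 2*√583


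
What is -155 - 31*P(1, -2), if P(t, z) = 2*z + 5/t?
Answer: -186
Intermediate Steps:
-155 - 31*P(1, -2) = -155 - 31*(2*(-2) + 5/1) = -155 - 31*(-4 + 5*1) = -155 - 31*(-4 + 5) = -155 - 31*1 = -155 - 31 = -186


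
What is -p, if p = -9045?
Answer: 9045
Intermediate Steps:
-p = -1*(-9045) = 9045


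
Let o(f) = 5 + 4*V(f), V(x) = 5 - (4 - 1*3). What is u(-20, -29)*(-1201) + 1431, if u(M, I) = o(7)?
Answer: -23790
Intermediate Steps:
V(x) = 4 (V(x) = 5 - (4 - 3) = 5 - 1*1 = 5 - 1 = 4)
o(f) = 21 (o(f) = 5 + 4*4 = 5 + 16 = 21)
u(M, I) = 21
u(-20, -29)*(-1201) + 1431 = 21*(-1201) + 1431 = -25221 + 1431 = -23790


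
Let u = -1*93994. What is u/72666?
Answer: -46997/36333 ≈ -1.2935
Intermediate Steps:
u = -93994
u/72666 = -93994/72666 = -93994*1/72666 = -46997/36333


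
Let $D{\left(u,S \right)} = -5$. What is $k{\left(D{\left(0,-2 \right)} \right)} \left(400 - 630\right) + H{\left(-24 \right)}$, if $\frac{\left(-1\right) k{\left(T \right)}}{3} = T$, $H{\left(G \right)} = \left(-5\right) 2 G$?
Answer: $-3210$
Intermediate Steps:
$H{\left(G \right)} = - 10 G$
$k{\left(T \right)} = - 3 T$
$k{\left(D{\left(0,-2 \right)} \right)} \left(400 - 630\right) + H{\left(-24 \right)} = \left(-3\right) \left(-5\right) \left(400 - 630\right) - -240 = 15 \left(400 - 630\right) + 240 = 15 \left(-230\right) + 240 = -3450 + 240 = -3210$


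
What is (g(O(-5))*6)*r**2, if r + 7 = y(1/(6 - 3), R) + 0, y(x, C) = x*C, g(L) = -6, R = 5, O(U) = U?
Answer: -1024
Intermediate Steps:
y(x, C) = C*x
r = -16/3 (r = -7 + (5/(6 - 3) + 0) = -7 + (5/3 + 0) = -7 + 5/3 = -16/3 ≈ -5.3333)
(g(O(-5))*6)*r**2 = (-6*6)*(-16/3)**2 = -36*256/9 = -1024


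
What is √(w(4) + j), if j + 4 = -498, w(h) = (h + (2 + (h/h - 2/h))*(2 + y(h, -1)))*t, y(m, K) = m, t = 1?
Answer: I*√483 ≈ 21.977*I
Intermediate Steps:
w(h) = h + (2 + h)*(3 - 2/h) (w(h) = (h + (2 + (h/h - 2/h))*(2 + h))*1 = (h + (2 + (1 - 2/h))*(2 + h))*1 = (h + (3 - 2/h)*(2 + h))*1 = (h + (2 + h)*(3 - 2/h))*1 = h + (2 + h)*(3 - 2/h))
j = -502 (j = -4 - 498 = -502)
√(w(4) + j) = √((4 - 4/4 + 4*4) - 502) = √((4 - 4*¼ + 16) - 502) = √((4 - 1 + 16) - 502) = √(19 - 502) = √(-483) = I*√483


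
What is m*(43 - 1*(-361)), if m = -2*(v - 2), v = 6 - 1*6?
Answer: 1616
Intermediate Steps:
v = 0 (v = 6 - 6 = 0)
m = 4 (m = -2*(0 - 2) = -2*(-2) = 4)
m*(43 - 1*(-361)) = 4*(43 - 1*(-361)) = 4*(43 + 361) = 4*404 = 1616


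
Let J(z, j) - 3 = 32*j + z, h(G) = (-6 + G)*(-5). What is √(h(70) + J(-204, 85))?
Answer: √2199 ≈ 46.893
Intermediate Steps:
h(G) = 30 - 5*G
J(z, j) = 3 + z + 32*j (J(z, j) = 3 + (32*j + z) = 3 + (z + 32*j) = 3 + z + 32*j)
√(h(70) + J(-204, 85)) = √((30 - 5*70) + (3 - 204 + 32*85)) = √((30 - 350) + (3 - 204 + 2720)) = √(-320 + 2519) = √2199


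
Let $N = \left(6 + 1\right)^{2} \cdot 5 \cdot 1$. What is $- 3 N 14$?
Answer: $-10290$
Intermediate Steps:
$N = 245$ ($N = 7^{2} \cdot 5 \cdot 1 = 49 \cdot 5 \cdot 1 = 245 \cdot 1 = 245$)
$- 3 N 14 = \left(-3\right) 245 \cdot 14 = \left(-735\right) 14 = -10290$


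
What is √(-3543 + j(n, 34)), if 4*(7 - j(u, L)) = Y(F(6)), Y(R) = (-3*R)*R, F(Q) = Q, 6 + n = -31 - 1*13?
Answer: 11*I*√29 ≈ 59.237*I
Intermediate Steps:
n = -50 (n = -6 + (-31 - 1*13) = -6 + (-31 - 13) = -6 - 44 = -50)
Y(R) = -3*R²
j(u, L) = 34 (j(u, L) = 7 - (-3)*6²/4 = 7 - (-3)*36/4 = 7 - ¼*(-108) = 7 + 27 = 34)
√(-3543 + j(n, 34)) = √(-3543 + 34) = √(-3509) = 11*I*√29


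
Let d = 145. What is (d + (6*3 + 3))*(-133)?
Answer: -22078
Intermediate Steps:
(d + (6*3 + 3))*(-133) = (145 + (6*3 + 3))*(-133) = (145 + (18 + 3))*(-133) = (145 + 21)*(-133) = 166*(-133) = -22078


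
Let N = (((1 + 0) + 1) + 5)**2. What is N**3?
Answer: 117649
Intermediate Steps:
N = 49 (N = ((1 + 1) + 5)**2 = (2 + 5)**2 = 7**2 = 49)
N**3 = 49**3 = 117649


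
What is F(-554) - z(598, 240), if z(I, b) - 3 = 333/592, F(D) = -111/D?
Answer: -14901/4432 ≈ -3.3621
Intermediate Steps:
z(I, b) = 57/16 (z(I, b) = 3 + 333/592 = 3 + 333*(1/592) = 3 + 9/16 = 57/16)
F(-554) - z(598, 240) = -111/(-554) - 1*57/16 = -111*(-1/554) - 57/16 = 111/554 - 57/16 = -14901/4432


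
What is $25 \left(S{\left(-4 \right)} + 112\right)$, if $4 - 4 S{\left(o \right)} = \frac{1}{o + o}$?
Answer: $\frac{90425}{32} \approx 2825.8$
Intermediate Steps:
$S{\left(o \right)} = 1 - \frac{1}{8 o}$ ($S{\left(o \right)} = 1 - \frac{1}{4 \left(o + o\right)} = 1 - \frac{1}{4 \cdot 2 o} = 1 - \frac{\frac{1}{2} \frac{1}{o}}{4} = 1 - \frac{1}{8 o}$)
$25 \left(S{\left(-4 \right)} + 112\right) = 25 \left(\frac{- \frac{1}{8} - 4}{-4} + 112\right) = 25 \left(\left(- \frac{1}{4}\right) \left(- \frac{33}{8}\right) + 112\right) = 25 \left(\frac{33}{32} + 112\right) = 25 \cdot \frac{3617}{32} = \frac{90425}{32}$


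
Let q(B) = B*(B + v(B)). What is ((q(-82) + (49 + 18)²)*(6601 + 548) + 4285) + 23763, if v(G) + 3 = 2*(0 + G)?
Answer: 178088191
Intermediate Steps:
v(G) = -3 + 2*G (v(G) = -3 + 2*(0 + G) = -3 + 2*G)
q(B) = B*(-3 + 3*B) (q(B) = B*(B + (-3 + 2*B)) = B*(-3 + 3*B))
((q(-82) + (49 + 18)²)*(6601 + 548) + 4285) + 23763 = ((3*(-82)*(-1 - 82) + (49 + 18)²)*(6601 + 548) + 4285) + 23763 = ((3*(-82)*(-83) + 67²)*7149 + 4285) + 23763 = ((20418 + 4489)*7149 + 4285) + 23763 = (24907*7149 + 4285) + 23763 = (178060143 + 4285) + 23763 = 178064428 + 23763 = 178088191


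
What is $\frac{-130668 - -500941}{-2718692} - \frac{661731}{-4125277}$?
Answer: $\frac{271564085231}{11215357577684} \approx 0.024214$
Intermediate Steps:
$\frac{-130668 - -500941}{-2718692} - \frac{661731}{-4125277} = \left(-130668 + 500941\right) \left(- \frac{1}{2718692}\right) - - \frac{661731}{4125277} = 370273 \left(- \frac{1}{2718692}\right) + \frac{661731}{4125277} = - \frac{370273}{2718692} + \frac{661731}{4125277} = \frac{271564085231}{11215357577684}$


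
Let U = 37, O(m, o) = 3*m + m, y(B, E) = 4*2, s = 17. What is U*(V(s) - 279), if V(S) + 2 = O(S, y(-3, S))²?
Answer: 160691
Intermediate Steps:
y(B, E) = 8
O(m, o) = 4*m
V(S) = -2 + 16*S² (V(S) = -2 + (4*S)² = -2 + 16*S²)
U*(V(s) - 279) = 37*((-2 + 16*17²) - 279) = 37*((-2 + 16*289) - 279) = 37*((-2 + 4624) - 279) = 37*(4622 - 279) = 37*4343 = 160691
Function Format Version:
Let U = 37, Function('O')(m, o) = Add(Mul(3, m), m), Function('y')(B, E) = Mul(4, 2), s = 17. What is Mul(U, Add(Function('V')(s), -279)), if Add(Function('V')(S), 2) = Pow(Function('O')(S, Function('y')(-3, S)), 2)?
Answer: 160691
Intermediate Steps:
Function('y')(B, E) = 8
Function('O')(m, o) = Mul(4, m)
Function('V')(S) = Add(-2, Mul(16, Pow(S, 2))) (Function('V')(S) = Add(-2, Pow(Mul(4, S), 2)) = Add(-2, Mul(16, Pow(S, 2))))
Mul(U, Add(Function('V')(s), -279)) = Mul(37, Add(Add(-2, Mul(16, Pow(17, 2))), -279)) = Mul(37, Add(Add(-2, Mul(16, 289)), -279)) = Mul(37, Add(Add(-2, 4624), -279)) = Mul(37, Add(4622, -279)) = Mul(37, 4343) = 160691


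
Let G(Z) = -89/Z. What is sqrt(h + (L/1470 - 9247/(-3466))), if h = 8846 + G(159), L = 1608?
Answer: sqrt(3292240591144728690)/19288290 ≈ 94.070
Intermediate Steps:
h = 1406425/159 (h = 8846 - 89/159 = 1406425/159 ≈ 8845.4)
sqrt(h + (L/1470 - 9247/(-3466))) = sqrt(1406425/159 + (1608/1470 - 9247/(-3466))) = sqrt(1406425/159 + (1608*(1/1470) - 9247*(-1/3466))) = sqrt(1406425/159 + (268/245 + 9247/3466)) = sqrt(1406425/159 + 3194403/849170) = sqrt(1194801827327/135018030) = sqrt(3292240591144728690)/19288290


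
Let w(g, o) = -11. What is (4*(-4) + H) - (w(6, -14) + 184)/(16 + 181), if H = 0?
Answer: -3325/197 ≈ -16.878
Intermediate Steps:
(4*(-4) + H) - (w(6, -14) + 184)/(16 + 181) = (4*(-4) + 0) - (-11 + 184)/(16 + 181) = (-16 + 0) - 173/197 = -16 - 173/197 = -3325/197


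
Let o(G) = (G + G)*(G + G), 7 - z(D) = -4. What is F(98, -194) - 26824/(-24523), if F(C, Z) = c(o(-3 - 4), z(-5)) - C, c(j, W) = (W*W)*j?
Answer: 579211038/24523 ≈ 23619.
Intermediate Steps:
z(D) = 11 (z(D) = 7 - 1*(-4) = 7 + 4 = 11)
o(G) = 4*G² (o(G) = (2*G)*(2*G) = 4*G²)
c(j, W) = j*W² (c(j, W) = W²*j = j*W²)
F(C, Z) = 23716 - C (F(C, Z) = (4*(-3 - 4)²)*11² - C = (4*(-7)²)*121 - C = (4*49)*121 - C = 196*121 - C = 23716 - C)
F(98, -194) - 26824/(-24523) = (23716 - 1*98) - 26824/(-24523) = (23716 - 98) - 26824*(-1/24523) = 23618 + 26824/24523 = 579211038/24523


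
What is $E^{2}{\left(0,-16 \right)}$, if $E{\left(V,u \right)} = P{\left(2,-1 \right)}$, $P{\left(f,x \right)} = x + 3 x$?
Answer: $16$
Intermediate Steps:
$P{\left(f,x \right)} = 4 x$
$E{\left(V,u \right)} = -4$ ($E{\left(V,u \right)} = 4 \left(-1\right) = -4$)
$E^{2}{\left(0,-16 \right)} = \left(-4\right)^{2} = 16$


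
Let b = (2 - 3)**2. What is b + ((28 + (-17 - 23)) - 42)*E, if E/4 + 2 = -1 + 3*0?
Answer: 649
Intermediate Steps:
E = -12 (E = -8 + 4*(-1 + 3*0) = -8 + 4*(-1 + 0) = -8 + 4*(-1) = -8 - 4 = -12)
b = 1 (b = (-1)**2 = 1)
b + ((28 + (-17 - 23)) - 42)*E = 1 + ((28 + (-17 - 23)) - 42)*(-12) = 1 + ((28 - 40) - 42)*(-12) = 1 + (-12 - 42)*(-12) = 1 - 54*(-12) = 1 + 648 = 649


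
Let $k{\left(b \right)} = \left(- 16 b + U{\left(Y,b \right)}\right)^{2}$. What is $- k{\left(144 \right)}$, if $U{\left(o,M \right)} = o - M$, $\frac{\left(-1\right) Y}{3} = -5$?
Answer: $-5919489$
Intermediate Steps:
$Y = 15$ ($Y = \left(-3\right) \left(-5\right) = 15$)
$k{\left(b \right)} = \left(15 - 17 b\right)^{2}$ ($k{\left(b \right)} = \left(- 16 b - \left(-15 + b\right)\right)^{2} = \left(15 - 17 b\right)^{2}$)
$- k{\left(144 \right)} = - \left(-15 + 17 \cdot 144\right)^{2} = - \left(-15 + 2448\right)^{2} = - 2433^{2} = \left(-1\right) 5919489 = -5919489$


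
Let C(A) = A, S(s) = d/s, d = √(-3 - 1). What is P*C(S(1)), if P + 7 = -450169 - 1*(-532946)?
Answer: 165540*I ≈ 1.6554e+5*I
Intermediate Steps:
d = 2*I (d = √(-4) = 2*I ≈ 2.0*I)
S(s) = 2*I/s (S(s) = (2*I)/s = 2*I/s)
P = 82770 (P = -7 + (-450169 - 1*(-532946)) = -7 + (-450169 + 532946) = -7 + 82777 = 82770)
P*C(S(1)) = 82770*(2*I/1) = 82770*(2*I*1) = 82770*(2*I) = 165540*I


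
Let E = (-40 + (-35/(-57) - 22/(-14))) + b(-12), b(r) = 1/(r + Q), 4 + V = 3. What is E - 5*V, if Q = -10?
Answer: -288445/8778 ≈ -32.860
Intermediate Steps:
V = -1 (V = -4 + 3 = -1)
b(r) = 1/(-10 + r) (b(r) = 1/(r - 10) = 1/(-10 + r))
E = -332335/8778 (E = (-40 + (-35/(-57) - 22/(-14))) + 1/(-10 - 12) = (-40 + (-35*(-1/57) - 22*(-1/14))) + 1/(-22) = (-40 + (35/57 + 11/7)) - 1/22 = (-40 + 872/399) - 1/22 = -15088/399 - 1/22 = -332335/8778 ≈ -37.860)
E - 5*V = -332335/8778 - 5*(-1) = -332335/8778 - 1*(-5) = -332335/8778 + 5 = -288445/8778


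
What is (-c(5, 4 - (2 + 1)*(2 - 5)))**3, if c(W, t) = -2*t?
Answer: 17576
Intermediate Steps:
(-c(5, 4 - (2 + 1)*(2 - 5)))**3 = (-(-2)*(4 - (2 + 1)*(2 - 5)))**3 = (-(-2)*(4 - 3*(-3)))**3 = (-(-2)*(4 - 1*(-9)))**3 = (-(-2)*(4 + 9))**3 = (-(-2)*13)**3 = (-1*(-26))**3 = 26**3 = 17576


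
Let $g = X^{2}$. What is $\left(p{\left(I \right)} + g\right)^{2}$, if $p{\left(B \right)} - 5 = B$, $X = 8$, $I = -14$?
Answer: $3025$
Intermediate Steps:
$p{\left(B \right)} = 5 + B$
$g = 64$ ($g = 8^{2} = 64$)
$\left(p{\left(I \right)} + g\right)^{2} = \left(\left(5 - 14\right) + 64\right)^{2} = \left(-9 + 64\right)^{2} = 55^{2} = 3025$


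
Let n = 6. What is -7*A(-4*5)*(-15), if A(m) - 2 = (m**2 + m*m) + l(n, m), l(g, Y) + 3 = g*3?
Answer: 85785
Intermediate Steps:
l(g, Y) = -3 + 3*g (l(g, Y) = -3 + g*3 = -3 + 3*g)
A(m) = 17 + 2*m**2 (A(m) = 2 + ((m**2 + m*m) + (-3 + 3*6)) = 2 + ((m**2 + m**2) + (-3 + 18)) = 2 + (2*m**2 + 15) = 2 + (15 + 2*m**2) = 17 + 2*m**2)
-7*A(-4*5)*(-15) = -7*(17 + 2*(-4*5)**2)*(-15) = -7*(17 + 2*(-20)**2)*(-15) = -7*(17 + 2*400)*(-15) = -7*(17 + 800)*(-15) = -7*817*(-15) = -5719*(-15) = 85785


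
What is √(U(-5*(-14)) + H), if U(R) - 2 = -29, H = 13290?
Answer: √13263 ≈ 115.17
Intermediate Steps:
U(R) = -27 (U(R) = 2 - 29 = -27)
√(U(-5*(-14)) + H) = √(-27 + 13290) = √13263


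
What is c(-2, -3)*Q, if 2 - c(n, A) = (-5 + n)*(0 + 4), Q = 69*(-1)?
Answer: -2070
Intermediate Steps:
Q = -69
c(n, A) = 22 - 4*n (c(n, A) = 2 - (-5 + n)*(0 + 4) = 2 - (-5 + n)*4 = 2 - (-20 + 4*n) = 2 + (20 - 4*n) = 22 - 4*n)
c(-2, -3)*Q = (22 - 4*(-2))*(-69) = (22 + 8)*(-69) = 30*(-69) = -2070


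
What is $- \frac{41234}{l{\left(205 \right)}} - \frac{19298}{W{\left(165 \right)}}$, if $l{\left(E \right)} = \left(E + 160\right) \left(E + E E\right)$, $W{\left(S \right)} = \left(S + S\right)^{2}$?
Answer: $- \frac{3019487897}{16785791550} \approx -0.17988$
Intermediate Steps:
$W{\left(S \right)} = 4 S^{2}$ ($W{\left(S \right)} = \left(2 S\right)^{2} = 4 S^{2}$)
$l{\left(E \right)} = \left(160 + E\right) \left(E + E^{2}\right)$
$- \frac{41234}{l{\left(205 \right)}} - \frac{19298}{W{\left(165 \right)}} = - \frac{41234}{205 \left(160 + 205^{2} + 161 \cdot 205\right)} - \frac{19298}{4 \cdot 165^{2}} = - \frac{41234}{205 \left(160 + 42025 + 33005\right)} - \frac{19298}{4 \cdot 27225} = - \frac{41234}{205 \cdot 75190} - \frac{19298}{108900} = - \frac{41234}{15413950} - \frac{9649}{54450} = \left(-41234\right) \frac{1}{15413950} - \frac{9649}{54450} = - \frac{20617}{7706975} - \frac{9649}{54450} = - \frac{3019487897}{16785791550}$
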